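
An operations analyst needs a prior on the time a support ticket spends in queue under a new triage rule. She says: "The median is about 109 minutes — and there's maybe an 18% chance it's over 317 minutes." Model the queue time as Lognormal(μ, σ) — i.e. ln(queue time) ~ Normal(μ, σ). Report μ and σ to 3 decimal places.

If T ~ Lognormal(μ,σ) then ln T ~ Normal(μ,σ), so the p-quantile of ln T is μ + z_p·σ.
ln(109) = 4.691 and ln(317) = 5.759; z_{0.5} = 0, z_{0.82} = 0.9154.
σ = (5.759 − 4.691)/(0.9154 − (0)) = 1.166.
μ = 4.691 − (0)·1.166 = 4.691.

μ ≈ 4.691, σ ≈ 1.166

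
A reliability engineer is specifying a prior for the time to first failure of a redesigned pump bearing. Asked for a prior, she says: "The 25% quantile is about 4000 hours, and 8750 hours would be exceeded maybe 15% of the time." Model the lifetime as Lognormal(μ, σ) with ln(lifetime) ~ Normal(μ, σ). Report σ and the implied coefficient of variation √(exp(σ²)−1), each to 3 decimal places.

σ ≈ 0.458, CV ≈ 0.483

If T ~ Lognormal(μ,σ) then ln T ~ Normal(μ,σ), so the p-quantile of ln T is μ + z_p·σ.
ln(4000) = 8.294 and ln(8750) = 9.077; z_{0.25} = -0.6745, z_{0.85} = 1.036.
σ = (9.077 − 8.294)/(1.036 − (-0.6745)) = 0.458.
μ = 8.294 − (-0.6745)·0.458 = 8.603.
CV = √(exp(σ²)−1) = √(exp(0.2093)−1) = 0.483.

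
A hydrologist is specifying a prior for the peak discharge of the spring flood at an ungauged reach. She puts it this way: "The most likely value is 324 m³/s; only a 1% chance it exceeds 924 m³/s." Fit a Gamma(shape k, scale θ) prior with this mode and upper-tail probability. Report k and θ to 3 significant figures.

k ≈ 5.15, θ ≈ 78.1

Gamma(k,θ) with k>1 has mode (k−1)θ, so θ = 324/(k−1).
Need P(X < 924) = 0.99 with θ tied to k this way. Start at k = 2, θ = 324: P(X<924) ≈ 0.778.
Too low — raise k to concentrate. Iterating converges to k ≈ 5.15.
Then θ = 324/(5.15−1) ≈ 78.1.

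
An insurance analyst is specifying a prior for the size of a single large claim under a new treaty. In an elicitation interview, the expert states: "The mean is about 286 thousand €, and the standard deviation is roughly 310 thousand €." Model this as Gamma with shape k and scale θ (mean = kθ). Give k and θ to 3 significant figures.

k ≈ 0.851, θ ≈ 336

For Gamma(k, scale θ): mean = kθ, variance = kθ², so CV = 1/√k.
CV = SD/mean = 310/286 = 1.084, hence k = 1/CV² = 0.851.
Then θ = mean/k = 286/0.851 = 336.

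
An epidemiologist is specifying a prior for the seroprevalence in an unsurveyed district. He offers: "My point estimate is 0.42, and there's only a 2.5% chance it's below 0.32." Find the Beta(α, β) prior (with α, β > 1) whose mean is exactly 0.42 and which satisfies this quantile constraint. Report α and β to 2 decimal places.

With mean 0.42 fixed, write α = 0.42s, β = 0.58s where s = α+β.
Need P(θ < 0.32) = 0.025 under Beta(0.42s, 0.58s). Normal approximation: (q−m)/√(m(1−m)/s) ≈ z_{0.025} = -1.96, so s ≈ 0.42·0.58·(-1.96)²/(0.32−0.42)² = 93.6.
At s = 93.6: P(θ<0.32) ≈ 0.022. Adjusting to match 0.025 gives s ≈ 89.01.
So α = 0.42·89.01 ≈ 37.39, β = 0.58·89.01 ≈ 51.63.

α ≈ 37.39, β ≈ 51.63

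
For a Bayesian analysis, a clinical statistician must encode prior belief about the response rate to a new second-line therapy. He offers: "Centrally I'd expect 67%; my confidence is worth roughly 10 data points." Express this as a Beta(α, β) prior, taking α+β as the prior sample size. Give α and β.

Under the effective-sample-size interpretation, Beta(α, β) has prior mean α/(α+β) and prior sample size α+β.
So α+β = 10 and α/(α+β) = 0.67, giving α = 0.67·10 = 6.7 and β = 10 − 6.7 = 3.3.

α = 6.7, β = 3.3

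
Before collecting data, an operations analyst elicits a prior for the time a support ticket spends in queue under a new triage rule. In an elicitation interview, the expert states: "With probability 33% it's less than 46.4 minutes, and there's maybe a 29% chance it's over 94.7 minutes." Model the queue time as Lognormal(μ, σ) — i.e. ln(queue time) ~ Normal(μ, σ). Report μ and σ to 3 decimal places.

If T ~ Lognormal(μ,σ) then ln T ~ Normal(μ,σ), so the p-quantile of ln T is μ + z_p·σ.
ln(46.4) = 3.837 and ln(94.7) = 4.551; z_{0.33} = -0.4399, z_{0.71} = 0.5534.
σ = (4.551 − 3.837)/(0.5534 − (-0.4399)) = 0.718.
μ = 3.837 − (-0.4399)·0.718 = 4.153.

μ ≈ 4.153, σ ≈ 0.718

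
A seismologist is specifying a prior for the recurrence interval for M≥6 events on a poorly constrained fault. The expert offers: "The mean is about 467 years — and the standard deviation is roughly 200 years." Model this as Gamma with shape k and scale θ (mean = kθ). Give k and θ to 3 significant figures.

For Gamma(k, scale θ): mean = kθ, variance = kθ², so CV = 1/√k.
CV = SD/mean = 200/467 = 0.4283, hence k = 1/CV² = 5.45.
Then θ = mean/k = 467/5.45 = 85.7.

k ≈ 5.45, θ ≈ 85.7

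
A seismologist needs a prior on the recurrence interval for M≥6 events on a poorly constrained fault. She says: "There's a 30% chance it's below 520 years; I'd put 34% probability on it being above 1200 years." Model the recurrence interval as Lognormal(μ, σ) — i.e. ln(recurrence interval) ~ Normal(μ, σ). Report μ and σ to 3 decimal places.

If T ~ Lognormal(μ,σ) then ln T ~ Normal(μ,σ), so the p-quantile of ln T is μ + z_p·σ.
ln(520) = 6.254 and ln(1200) = 7.09; z_{0.3} = -0.5244, z_{0.66} = 0.4125.
σ = (7.09 − 6.254)/(0.4125 − (-0.5244)) = 0.893.
μ = 6.254 − (-0.5244)·0.893 = 6.722.

μ ≈ 6.722, σ ≈ 0.893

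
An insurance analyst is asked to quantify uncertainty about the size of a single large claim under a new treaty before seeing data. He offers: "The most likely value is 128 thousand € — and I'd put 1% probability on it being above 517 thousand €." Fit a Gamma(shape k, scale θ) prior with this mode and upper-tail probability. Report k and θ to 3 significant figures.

Gamma(k,θ) with k>1 has mode (k−1)θ, so θ = 128/(k−1).
Need P(X < 517) = 0.99 with θ tied to k this way. Start at k = 2, θ = 128: P(X<517) ≈ 0.911.
Too low — raise k to concentrate. Iterating converges to k ≈ 3.14.
Then θ = 128/(3.14−1) ≈ 59.8.

k ≈ 3.14, θ ≈ 59.8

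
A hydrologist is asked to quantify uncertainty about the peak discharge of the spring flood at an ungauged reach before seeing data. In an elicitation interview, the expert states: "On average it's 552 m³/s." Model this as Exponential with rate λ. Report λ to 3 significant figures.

λ ≈ 0.00181

Exponential mean = 1/λ, so λ = 1/552.0 = 0.00181.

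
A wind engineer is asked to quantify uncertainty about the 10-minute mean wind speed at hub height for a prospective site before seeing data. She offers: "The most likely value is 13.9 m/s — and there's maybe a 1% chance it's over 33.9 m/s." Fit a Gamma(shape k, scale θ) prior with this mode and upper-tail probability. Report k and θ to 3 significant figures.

k ≈ 6.94, θ ≈ 2.34

Gamma(k,θ) with k>1 has mode (k−1)θ, so θ = 13.9/(k−1).
Need P(X < 33.9) = 0.99 with θ tied to k this way. Start at k = 2, θ = 13.9: P(X<33.9) ≈ 0.700.
Too low — raise k to concentrate. Iterating converges to k ≈ 6.94.
Then θ = 13.9/(6.94−1) ≈ 2.34.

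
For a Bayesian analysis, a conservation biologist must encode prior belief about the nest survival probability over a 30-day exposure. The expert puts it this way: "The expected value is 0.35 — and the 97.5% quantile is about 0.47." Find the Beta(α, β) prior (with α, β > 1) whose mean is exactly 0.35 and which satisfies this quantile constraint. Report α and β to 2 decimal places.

α ≈ 22.38, β ≈ 41.56

With mean 0.35 fixed, write α = 0.35s, β = 0.65s where s = α+β.
Need P(θ < 0.47) = 0.975 under Beta(0.35s, 0.65s). Normal approximation: (q−m)/√(m(1−m)/s) ≈ z_{0.975} = 1.96, so s ≈ 0.35·0.65·(1.96)²/(0.47−0.35)² = 60.7.
At s = 60.7: P(θ<0.47) ≈ 0.972. Adjusting to match 0.975 gives s ≈ 63.94.
So α = 0.35·63.94 ≈ 22.38, β = 0.65·63.94 ≈ 41.56.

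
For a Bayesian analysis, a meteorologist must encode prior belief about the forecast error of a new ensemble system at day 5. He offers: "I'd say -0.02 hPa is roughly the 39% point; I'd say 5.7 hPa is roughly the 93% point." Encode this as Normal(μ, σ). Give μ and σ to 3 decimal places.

μ = 0.890, σ = 3.259

The p-quantile of Normal(μ,σ) is μ + z_p·σ, with z_{0.39} = -0.2793 and z_{0.93} = 1.476.
Eliminate σ: μ = (z₂·x₁ − z₁·x₂)/(z₂ − z₁) = (1.476·-0.02 − (-0.2793)·5.7)/1.755 = 0.890.
Then σ = (x₂ − x₁)/(z₂ − z₁) = (5.7 − -0.02)/1.755 = 3.259.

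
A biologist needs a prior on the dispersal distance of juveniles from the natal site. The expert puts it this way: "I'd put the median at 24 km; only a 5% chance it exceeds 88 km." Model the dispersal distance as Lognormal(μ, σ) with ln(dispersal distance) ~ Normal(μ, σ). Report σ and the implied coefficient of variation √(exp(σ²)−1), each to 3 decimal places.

If T ~ Lognormal(μ,σ) then ln T ~ Normal(μ,σ), so the p-quantile of ln T is μ + z_p·σ.
ln(24) = 3.178 and ln(88) = 4.477; z_{0.5} = 0, z_{0.95} = 1.645.
σ = (4.477 − 3.178)/(1.645 − (0)) = 0.790.
μ = 3.178 − (0)·0.790 = 3.178.
CV = √(exp(σ²)−1) = √(exp(0.6240)−1) = 0.931.

σ ≈ 0.790, CV ≈ 0.931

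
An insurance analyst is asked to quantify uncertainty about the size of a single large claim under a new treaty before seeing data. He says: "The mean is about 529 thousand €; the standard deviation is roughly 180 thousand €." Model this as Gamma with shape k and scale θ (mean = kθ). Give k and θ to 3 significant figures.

For Gamma(k, scale θ): mean = kθ, variance = kθ², so CV = 1/√k.
CV = SD/mean = 180/529 = 0.3403, hence k = 1/CV² = 8.64.
Then θ = mean/k = 529/8.64 = 61.2.

k ≈ 8.64, θ ≈ 61.2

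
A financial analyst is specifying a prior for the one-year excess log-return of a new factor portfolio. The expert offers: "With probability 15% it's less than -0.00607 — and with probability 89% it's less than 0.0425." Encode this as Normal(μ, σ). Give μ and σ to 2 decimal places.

The p-quantile of Normal(μ,σ) is μ + z_p·σ, with z_{0.15} = -1.036 and z_{0.89} = 1.227.
Eliminate σ: μ = (z₂·x₁ − z₁·x₂)/(z₂ − z₁) = (1.227·-0.00607 − (-1.036)·0.0425)/2.263 = 0.02.
Then σ = (x₂ − x₁)/(z₂ − z₁) = (0.0425 − -0.00607)/2.263 = 0.02.

μ = 0.02, σ = 0.02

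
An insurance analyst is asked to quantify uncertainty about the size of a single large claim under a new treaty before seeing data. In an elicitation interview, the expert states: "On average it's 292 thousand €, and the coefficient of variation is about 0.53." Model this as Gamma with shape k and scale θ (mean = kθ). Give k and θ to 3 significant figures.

k ≈ 3.56, θ ≈ 82

For Gamma(k, scale θ): mean = kθ, variance = kθ², so CV = 1/√k.
CV = 0.53, hence k = 1/CV² = 3.56.
Then θ = mean/k = 292/3.56 = 82.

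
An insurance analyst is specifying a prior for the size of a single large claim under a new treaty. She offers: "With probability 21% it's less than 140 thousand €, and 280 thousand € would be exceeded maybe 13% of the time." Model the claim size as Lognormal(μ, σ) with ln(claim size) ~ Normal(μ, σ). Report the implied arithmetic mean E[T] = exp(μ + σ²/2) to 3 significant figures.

E[T] ≈ 199 thousand €

If T ~ Lognormal(μ,σ) then ln T ~ Normal(μ,σ), so the p-quantile of ln T is μ + z_p·σ.
ln(140) = 4.942 and ln(280) = 5.635; z_{0.21} = -0.8064, z_{0.87} = 1.126.
σ = (5.635 − 4.942)/(1.126 − (-0.8064)) = 0.359.
μ = 4.942 − (-0.8064)·0.359 = 5.231.
E[T] = exp(μ + σ²/2) = exp(5.231 + 0.0643) = 199 thousand €.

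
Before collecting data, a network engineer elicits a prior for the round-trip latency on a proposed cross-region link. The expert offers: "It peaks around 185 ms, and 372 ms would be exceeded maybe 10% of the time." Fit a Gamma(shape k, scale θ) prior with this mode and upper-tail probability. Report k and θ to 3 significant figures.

k ≈ 4.93, θ ≈ 47.1

Gamma(k,θ) with k>1 has mode (k−1)θ, so θ = 185/(k−1).
Need P(X < 372) = 0.9 with θ tied to k this way. Start at k = 2, θ = 185: P(X<372) ≈ 0.597.
Too low — raise k to concentrate. Iterating converges to k ≈ 4.93.
Then θ = 185/(4.93−1) ≈ 47.1.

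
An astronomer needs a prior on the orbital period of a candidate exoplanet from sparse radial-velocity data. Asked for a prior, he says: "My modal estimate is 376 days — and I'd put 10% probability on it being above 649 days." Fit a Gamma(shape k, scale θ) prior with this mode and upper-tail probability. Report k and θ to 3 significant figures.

Gamma(k,θ) with k>1 has mode (k−1)θ, so θ = 376/(k−1).
Need P(X < 649) = 0.9 with θ tied to k this way. Start at k = 2, θ = 376: P(X<649) ≈ 0.515.
Too low — raise k to concentrate. Iterating converges to k ≈ 7.36.
Then θ = 376/(7.36−1) ≈ 59.1.

k ≈ 7.36, θ ≈ 59.1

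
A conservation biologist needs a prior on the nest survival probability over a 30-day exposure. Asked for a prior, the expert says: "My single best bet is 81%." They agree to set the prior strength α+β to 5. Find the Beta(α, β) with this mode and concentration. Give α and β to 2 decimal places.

For α,β > 1 the Beta mode is (α−1)/(α+β−2). With α+β = 5, the mode is (α−1)/3.
Set (α−1)/3 = 0.81 → α = 1 + 0.81·3 = 3.43.
β = 5 − α = 1.57.

α = 3.43, β = 1.57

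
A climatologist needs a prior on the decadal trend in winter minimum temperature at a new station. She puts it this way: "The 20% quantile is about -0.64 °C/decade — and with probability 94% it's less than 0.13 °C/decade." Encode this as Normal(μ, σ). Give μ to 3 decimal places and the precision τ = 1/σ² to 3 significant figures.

μ = -0.370, τ = 9.69

For Normal(μ,σ), the p-quantile is μ + z_p·σ. Here z_{0.2} = -0.8416, z_{0.94} = 1.555.
So -0.64 = μ − 0.8416σ and 0.13 = μ + 1.555σ.
Subtracting: σ = (0.13 − -0.64)/(1.555 − (-0.8416)) = 0.321.
Then μ = -0.64 − (-0.8416)·0.321 = -0.370.
Precision τ = 1/σ² = 1/0.3213² = 9.69.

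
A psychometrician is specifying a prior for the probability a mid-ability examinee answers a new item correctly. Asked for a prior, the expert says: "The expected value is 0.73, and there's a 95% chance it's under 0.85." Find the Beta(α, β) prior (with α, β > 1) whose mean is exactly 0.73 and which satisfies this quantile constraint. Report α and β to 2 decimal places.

With mean 0.73 fixed, write α = 0.73s, β = 0.27s where s = α+β.
Need P(θ < 0.85) = 0.95 under Beta(0.73s, 0.27s). Normal approximation: (q−m)/√(m(1−m)/s) ≈ z_{0.95} = 1.64, so s ≈ 0.73·0.27·(1.64)²/(0.85−0.73)² = 37.0.
At s = 37.0: P(θ<0.85) ≈ 0.965. Adjusting to match 0.95 gives s ≈ 31.14.
So α = 0.73·31.14 ≈ 22.73, β = 0.27·31.14 ≈ 8.41.

α ≈ 22.73, β ≈ 8.41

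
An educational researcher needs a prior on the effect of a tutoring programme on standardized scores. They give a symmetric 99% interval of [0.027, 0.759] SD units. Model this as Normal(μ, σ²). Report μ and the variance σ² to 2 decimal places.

A symmetric 99% interval runs μ ± z·σ with z = 2.576.
Half-width = 0.366, so σ = 0.366/2.576 = 0.142 and σ² = 0.02.
μ is the interval midpoint, 0.39.

μ = 0.39, σ² = 0.02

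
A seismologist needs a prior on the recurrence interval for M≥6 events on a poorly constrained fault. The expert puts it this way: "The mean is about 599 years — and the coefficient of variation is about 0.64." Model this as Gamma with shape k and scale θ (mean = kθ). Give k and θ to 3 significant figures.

k ≈ 2.44, θ ≈ 245

For Gamma(k, scale θ): mean = kθ, variance = kθ², so CV = 1/√k.
CV = 0.64, hence k = 1/CV² = 2.44.
Then θ = mean/k = 599/2.44 = 245.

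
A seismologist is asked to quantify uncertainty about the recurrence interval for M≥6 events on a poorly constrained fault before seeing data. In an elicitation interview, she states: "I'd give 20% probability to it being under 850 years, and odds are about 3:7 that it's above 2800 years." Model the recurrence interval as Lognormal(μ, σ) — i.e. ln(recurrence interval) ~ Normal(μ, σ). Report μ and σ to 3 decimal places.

If T ~ Lognormal(μ,σ) then ln T ~ Normal(μ,σ), so the p-quantile of ln T is μ + z_p·σ.
ln(850) = 6.745 and ln(2800) = 7.937; z_{0.2} = -0.8416, z_{0.7} = 0.5244.
σ = (7.937 − 6.745)/(0.5244 − (-0.8416)) = 0.873.
μ = 6.745 − (-0.8416)·0.873 = 7.480.

μ ≈ 7.480, σ ≈ 0.873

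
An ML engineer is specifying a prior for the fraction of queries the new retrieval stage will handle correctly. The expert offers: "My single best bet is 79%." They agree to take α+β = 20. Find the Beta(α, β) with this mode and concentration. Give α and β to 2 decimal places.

α = 15.22, β = 4.78

For α,β > 1 the Beta mode is (α−1)/(α+β−2). With α+β = 20, the mode is (α−1)/18.
Set (α−1)/18 = 0.79 → α = 1 + 0.79·18 = 15.22.
β = 20 − α = 4.78.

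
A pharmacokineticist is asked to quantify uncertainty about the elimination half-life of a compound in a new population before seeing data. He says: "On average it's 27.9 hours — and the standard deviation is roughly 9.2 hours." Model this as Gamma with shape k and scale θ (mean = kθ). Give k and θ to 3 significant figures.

For Gamma(k, scale θ): mean = kθ, variance = kθ², so CV = 1/√k.
CV = SD/mean = 9.2/27.9 = 0.3297, hence k = 1/CV² = 9.2.
Then θ = mean/k = 27.9/9.2 = 3.03.

k ≈ 9.2, θ ≈ 3.03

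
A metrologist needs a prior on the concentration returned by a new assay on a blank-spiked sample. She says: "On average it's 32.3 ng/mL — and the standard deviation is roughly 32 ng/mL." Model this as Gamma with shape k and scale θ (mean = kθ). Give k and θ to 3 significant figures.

For Gamma(k, scale θ): mean = kθ, variance = kθ², so CV = 1/√k.
CV = SD/mean = 32/32.3 = 0.9907, hence k = 1/CV² = 1.02.
Then θ = mean/k = 32.3/1.02 = 31.7.

k ≈ 1.02, θ ≈ 31.7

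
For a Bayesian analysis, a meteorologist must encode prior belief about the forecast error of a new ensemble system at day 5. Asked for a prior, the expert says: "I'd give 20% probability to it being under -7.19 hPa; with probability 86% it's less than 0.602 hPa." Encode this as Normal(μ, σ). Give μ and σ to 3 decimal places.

The p-quantile of Normal(μ,σ) is μ + z_p·σ, with z_{0.2} = -0.8416 and z_{0.86} = 1.08.
Eliminate σ: μ = (z₂·x₁ − z₁·x₂)/(z₂ − z₁) = (1.08·-7.19 − (-0.8416)·0.602)/1.922 = -3.778.
Then σ = (x₂ − x₁)/(z₂ − z₁) = (0.602 − -7.19)/1.922 = 4.054.

μ = -3.778, σ = 4.054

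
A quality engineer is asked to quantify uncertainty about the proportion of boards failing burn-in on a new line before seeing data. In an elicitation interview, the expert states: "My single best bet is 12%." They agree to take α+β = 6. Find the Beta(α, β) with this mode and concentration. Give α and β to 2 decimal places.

For α,β > 1 the Beta mode is (α−1)/(α+β−2). With α+β = 6, the mode is (α−1)/4.
Set (α−1)/4 = 0.12 → α = 1 + 0.12·4 = 1.48.
β = 6 − α = 4.52.

α = 1.48, β = 4.52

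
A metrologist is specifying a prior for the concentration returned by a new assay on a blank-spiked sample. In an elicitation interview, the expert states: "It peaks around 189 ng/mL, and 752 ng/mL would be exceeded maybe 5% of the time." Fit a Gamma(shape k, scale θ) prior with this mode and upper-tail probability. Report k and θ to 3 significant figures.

Gamma(k,θ) with k>1 has mode (k−1)θ, so θ = 189/(k−1).
Need P(X < 752) = 0.95 with θ tied to k this way. Start at k = 2, θ = 189: P(X<752) ≈ 0.907.
Too low — raise k to concentrate. Iterating converges to k ≈ 2.32.
Then θ = 189/(2.32−1) ≈ 143.

k ≈ 2.32, θ ≈ 143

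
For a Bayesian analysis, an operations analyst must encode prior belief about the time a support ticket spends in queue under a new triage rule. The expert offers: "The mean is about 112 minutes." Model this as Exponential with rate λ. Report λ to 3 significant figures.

Exponential mean = 1/λ, so λ = 1/112.0 = 0.00893.

λ ≈ 0.00893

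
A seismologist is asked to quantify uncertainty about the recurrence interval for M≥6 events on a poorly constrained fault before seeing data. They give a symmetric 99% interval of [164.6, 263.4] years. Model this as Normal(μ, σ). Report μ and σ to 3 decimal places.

A symmetric 99% interval runs μ ± z·σ with z = 2.576.
Half-width = 49.4, so σ = 49.4/2.576 = 19.178.
μ is the interval midpoint, 214.000.

μ = 214.000, σ = 19.178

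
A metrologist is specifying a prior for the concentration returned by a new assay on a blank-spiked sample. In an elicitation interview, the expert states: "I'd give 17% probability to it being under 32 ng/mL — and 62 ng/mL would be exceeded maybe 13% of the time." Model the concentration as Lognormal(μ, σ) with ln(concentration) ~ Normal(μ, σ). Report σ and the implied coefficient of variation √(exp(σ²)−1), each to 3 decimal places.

σ ≈ 0.318, CV ≈ 0.326

If T ~ Lognormal(μ,σ) then ln T ~ Normal(μ,σ), so the p-quantile of ln T is μ + z_p·σ.
ln(32) = 3.466 and ln(62) = 4.127; z_{0.17} = -0.9542, z_{0.87} = 1.126.
σ = (4.127 − 3.466)/(1.126 − (-0.9542)) = 0.318.
μ = 3.466 − (-0.9542)·0.318 = 3.769.
CV = √(exp(σ²)−1) = √(exp(0.1011)−1) = 0.326.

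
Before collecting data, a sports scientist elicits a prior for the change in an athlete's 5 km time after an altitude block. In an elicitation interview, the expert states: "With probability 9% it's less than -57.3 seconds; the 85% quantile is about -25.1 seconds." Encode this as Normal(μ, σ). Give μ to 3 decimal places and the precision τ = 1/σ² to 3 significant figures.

The p-quantile of Normal(μ,σ) is μ + z_p·σ, with z_{0.09} = -1.341 and z_{0.85} = 1.036.
Eliminate σ: μ = (z₂·x₁ − z₁·x₂)/(z₂ − z₁) = (1.036·-57.3 − (-1.341)·-25.1)/2.377 = -39.139.
Then σ = (x₂ − x₁)/(z₂ − z₁) = (-25.1 − -57.3)/2.377 = 13.545.
Precision τ = 1/σ² = 1/13.55² = 0.00545.

μ = -39.139, τ = 0.00545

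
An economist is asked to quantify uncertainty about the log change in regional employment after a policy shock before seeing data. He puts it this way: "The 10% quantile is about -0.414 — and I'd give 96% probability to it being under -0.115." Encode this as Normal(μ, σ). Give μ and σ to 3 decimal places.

For Normal(μ,σ), the p-quantile is μ + z_p·σ. Here z_{0.1} = -1.282, z_{0.96} = 1.751.
So -0.414 = μ − 1.282σ and -0.115 = μ + 1.751σ.
Subtracting: σ = (-0.115 − -0.414)/(1.751 − (-1.282)) = 0.099.
Then μ = -0.414 − (-1.282)·0.099 = -0.288.

μ = -0.288, σ = 0.099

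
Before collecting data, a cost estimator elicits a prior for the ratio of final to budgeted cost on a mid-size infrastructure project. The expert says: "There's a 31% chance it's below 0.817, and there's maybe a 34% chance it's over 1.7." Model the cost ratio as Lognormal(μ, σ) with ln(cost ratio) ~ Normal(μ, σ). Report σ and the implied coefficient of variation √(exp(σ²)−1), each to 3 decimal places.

σ ≈ 0.807, CV ≈ 0.958

If T ~ Lognormal(μ,σ) then ln T ~ Normal(μ,σ), so the p-quantile of ln T is μ + z_p·σ.
ln(0.817) = -0.2021 and ln(1.7) = 0.5306; z_{0.31} = -0.4959, z_{0.66} = 0.4125.
σ = (0.5306 − -0.2021)/(0.4125 − (-0.4959)) = 0.807.
μ = -0.2021 − (-0.4959)·0.807 = 0.198.
CV = √(exp(σ²)−1) = √(exp(0.6508)−1) = 0.958.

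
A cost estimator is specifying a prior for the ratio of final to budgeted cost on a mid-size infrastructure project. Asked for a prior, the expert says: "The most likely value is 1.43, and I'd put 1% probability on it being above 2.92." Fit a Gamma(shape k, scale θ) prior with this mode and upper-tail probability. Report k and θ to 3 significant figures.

k ≈ 10.6, θ ≈ 0.149

Gamma(k,θ) with k>1 has mode (k−1)θ, so θ = 1.43/(k−1).
Need P(X < 2.92) = 0.99 with θ tied to k this way. Start at k = 2, θ = 1.43: P(X<2.92) ≈ 0.605.
Too low — raise k to concentrate. Iterating converges to k ≈ 10.6.
Then θ = 1.43/(10.6−1) ≈ 0.149.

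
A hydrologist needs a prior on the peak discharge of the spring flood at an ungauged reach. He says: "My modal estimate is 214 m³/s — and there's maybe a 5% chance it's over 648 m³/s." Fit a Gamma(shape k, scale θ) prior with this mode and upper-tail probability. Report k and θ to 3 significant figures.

Gamma(k,θ) with k>1 has mode (k−1)θ, so θ = 214/(k−1).
Need P(X < 648) = 0.95 with θ tied to k this way. Start at k = 2, θ = 214: P(X<648) ≈ 0.805.
Too low — raise k to concentrate. Iterating converges to k ≈ 3.16.
Then θ = 214/(3.16−1) ≈ 99.3.

k ≈ 3.16, θ ≈ 99.3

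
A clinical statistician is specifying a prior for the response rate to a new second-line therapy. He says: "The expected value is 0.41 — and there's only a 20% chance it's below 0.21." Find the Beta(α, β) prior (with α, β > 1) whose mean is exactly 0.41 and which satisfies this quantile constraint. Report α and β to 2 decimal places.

With mean 0.41 fixed, write α = 0.41s, β = 0.59s where s = α+β.
Need P(θ < 0.21) = 0.2 under Beta(0.41s, 0.59s). Normal approximation: (q−m)/√(m(1−m)/s) ≈ z_{0.2} = -0.842, so s ≈ 0.41·0.59·(-0.842)²/(0.21−0.41)² = 4.3.
At s = 4.3: P(θ<0.21) ≈ 0.205. Adjusting to match 0.2 gives s ≈ 4.43.
So α = 0.41·4.43 ≈ 1.82, β = 0.59·4.43 ≈ 2.62.

α ≈ 1.82, β ≈ 2.62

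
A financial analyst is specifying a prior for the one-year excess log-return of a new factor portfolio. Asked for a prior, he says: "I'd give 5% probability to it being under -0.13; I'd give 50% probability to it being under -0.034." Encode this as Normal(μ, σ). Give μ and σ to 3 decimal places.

μ = -0.034, σ = 0.058

The p-quantile of Normal(μ,σ) is μ + z_p·σ, with z_{0.05} = -1.645 and z_{0.5} = 0.
Eliminate σ: μ = (z₂·x₁ − z₁·x₂)/(z₂ − z₁) = (0·-0.13 − (-1.645)·-0.034)/1.645 = -0.034.
Then σ = (x₂ − x₁)/(z₂ − z₁) = (-0.034 − -0.13)/1.645 = 0.058.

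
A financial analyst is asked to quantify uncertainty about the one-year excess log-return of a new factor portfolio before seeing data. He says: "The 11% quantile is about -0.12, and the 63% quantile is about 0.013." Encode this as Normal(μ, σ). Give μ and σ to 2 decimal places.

The p-quantile of Normal(μ,σ) is μ + z_p·σ, with z_{0.11} = -1.227 and z_{0.63} = 0.3319.
Eliminate σ: μ = (z₂·x₁ − z₁·x₂)/(z₂ − z₁) = (0.3319·-0.12 − (-1.227)·0.013)/1.558 = -0.02.
Then σ = (x₂ − x₁)/(z₂ − z₁) = (0.013 − -0.12)/1.558 = 0.09.

μ = -0.02, σ = 0.09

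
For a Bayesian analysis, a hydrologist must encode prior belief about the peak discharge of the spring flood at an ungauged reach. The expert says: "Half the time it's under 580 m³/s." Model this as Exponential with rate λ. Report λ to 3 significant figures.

Exponential median = ln 2 / λ, so λ = ln 2 / 580.0 = 0.0012.

λ ≈ 0.0012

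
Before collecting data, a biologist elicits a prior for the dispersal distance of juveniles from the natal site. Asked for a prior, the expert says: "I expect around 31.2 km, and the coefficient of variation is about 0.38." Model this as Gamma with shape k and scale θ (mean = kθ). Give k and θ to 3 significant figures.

k ≈ 6.93, θ ≈ 4.51

For Gamma(k, scale θ): mean = kθ, variance = kθ², so CV = 1/√k.
CV = 0.38, hence k = 1/CV² = 6.93.
Then θ = mean/k = 31.2/6.93 = 4.51.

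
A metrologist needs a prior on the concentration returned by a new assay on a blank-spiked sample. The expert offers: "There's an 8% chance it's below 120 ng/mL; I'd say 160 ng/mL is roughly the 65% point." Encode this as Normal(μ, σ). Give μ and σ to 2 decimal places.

For Normal(μ,σ), the p-quantile is μ + z_p·σ. Here z_{0.08} = -1.405, z_{0.65} = 0.3853.
So 120 = μ − 1.405σ and 160 = μ + 0.3853σ.
Subtracting: σ = (160 − 120)/(0.3853 − (-1.405)) = 22.34.
Then μ = 120 − (-1.405)·22.34 = 151.39.

μ = 151.39, σ = 22.34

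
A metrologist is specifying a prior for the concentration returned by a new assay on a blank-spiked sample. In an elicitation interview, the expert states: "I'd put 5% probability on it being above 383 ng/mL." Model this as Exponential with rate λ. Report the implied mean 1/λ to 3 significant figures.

P(T > 383.0) = e^(−λ·383.0) = 0.05, so λ = −ln(0.05)/383.0 = 0.00782.
Mean = 1/λ = 128 ng/mL.

mean ≈ 128 ng/mL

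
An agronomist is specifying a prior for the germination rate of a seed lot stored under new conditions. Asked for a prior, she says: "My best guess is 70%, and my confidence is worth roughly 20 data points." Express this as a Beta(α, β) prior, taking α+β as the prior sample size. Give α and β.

α = 14, β = 6

Under the effective-sample-size interpretation, Beta(α, β) has prior mean α/(α+β) and prior sample size α+β.
So α+β = 20 and α/(α+β) = 0.7, giving α = 0.7·20 = 14 and β = 20 − 14 = 6.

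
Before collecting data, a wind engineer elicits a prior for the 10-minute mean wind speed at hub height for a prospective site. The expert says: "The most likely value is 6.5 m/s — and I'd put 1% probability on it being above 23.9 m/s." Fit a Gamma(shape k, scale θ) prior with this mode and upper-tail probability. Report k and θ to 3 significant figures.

Gamma(k,θ) with k>1 has mode (k−1)θ, so θ = 6.5/(k−1).
Need P(X < 23.9) = 0.99 with θ tied to k this way. Start at k = 2, θ = 6.5: P(X<23.9) ≈ 0.882.
Too low — raise k to concentrate. Iterating converges to k ≈ 3.52.
Then θ = 6.5/(3.52−1) ≈ 2.58.

k ≈ 3.52, θ ≈ 2.58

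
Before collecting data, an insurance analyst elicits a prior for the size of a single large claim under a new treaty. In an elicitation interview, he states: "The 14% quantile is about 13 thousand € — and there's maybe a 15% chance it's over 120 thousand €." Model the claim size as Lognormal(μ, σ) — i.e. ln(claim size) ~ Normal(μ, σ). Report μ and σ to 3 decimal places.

If T ~ Lognormal(μ,σ) then ln T ~ Normal(μ,σ), so the p-quantile of ln T is μ + z_p·σ.
ln(13) = 2.565 and ln(120) = 4.787; z_{0.14} = -1.08, z_{0.85} = 1.036.
σ = (4.787 − 2.565)/(1.036 − (-1.08)) = 1.050.
μ = 2.565 − (-1.08)·1.050 = 3.699.

μ ≈ 3.699, σ ≈ 1.050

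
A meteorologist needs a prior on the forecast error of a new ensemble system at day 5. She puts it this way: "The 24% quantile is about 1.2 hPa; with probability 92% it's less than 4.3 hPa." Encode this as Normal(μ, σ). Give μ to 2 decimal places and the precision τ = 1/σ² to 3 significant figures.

The p-quantile of Normal(μ,σ) is μ + z_p·σ, with z_{0.24} = -0.7063 and z_{0.92} = 1.405.
Eliminate σ: μ = (z₂·x₁ − z₁·x₂)/(z₂ − z₁) = (1.405·1.2 − (-0.7063)·4.3)/2.111 = 2.24.
Then σ = (x₂ − x₁)/(z₂ − z₁) = (4.3 − 1.2)/2.111 = 1.47.
Precision τ = 1/σ² = 1/1.468² = 0.464.

μ = 2.24, τ = 0.464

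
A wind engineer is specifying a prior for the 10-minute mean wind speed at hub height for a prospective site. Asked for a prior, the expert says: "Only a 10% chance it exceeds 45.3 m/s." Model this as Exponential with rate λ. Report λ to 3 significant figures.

P(T > 45.3) = e^(−λ·45.3) = 0.1, so λ = −ln(0.1)/45.3 = 0.0508.

λ ≈ 0.0508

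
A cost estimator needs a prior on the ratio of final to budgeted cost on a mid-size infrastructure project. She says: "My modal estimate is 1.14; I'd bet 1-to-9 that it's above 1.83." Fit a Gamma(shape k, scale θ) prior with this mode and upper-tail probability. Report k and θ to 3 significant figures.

Gamma(k,θ) with k>1 has mode (k−1)θ, so θ = 1.14/(k−1).
Need P(X < 1.83) = 0.9 with θ tied to k this way. Start at k = 2, θ = 1.14: P(X<1.83) ≈ 0.477.
Too low — raise k to concentrate. Iterating converges to k ≈ 9.39.
Then θ = 1.14/(9.39−1) ≈ 0.136.

k ≈ 9.39, θ ≈ 0.136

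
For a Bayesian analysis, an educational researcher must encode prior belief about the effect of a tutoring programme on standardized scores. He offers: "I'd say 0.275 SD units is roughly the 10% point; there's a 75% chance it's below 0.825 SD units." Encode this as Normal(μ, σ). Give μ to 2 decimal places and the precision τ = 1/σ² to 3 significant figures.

The p-quantile of Normal(μ,σ) is μ + z_p·σ, with z_{0.1} = -1.282 and z_{0.75} = 0.6745.
Eliminate σ: μ = (z₂·x₁ − z₁·x₂)/(z₂ − z₁) = (0.6745·0.275 − (-1.282)·0.825)/1.956 = 0.64.
Then σ = (x₂ − x₁)/(z₂ − z₁) = (0.825 − 0.275)/1.956 = 0.28.
Precision τ = 1/σ² = 1/0.2812² = 12.6.

μ = 0.64, τ = 12.6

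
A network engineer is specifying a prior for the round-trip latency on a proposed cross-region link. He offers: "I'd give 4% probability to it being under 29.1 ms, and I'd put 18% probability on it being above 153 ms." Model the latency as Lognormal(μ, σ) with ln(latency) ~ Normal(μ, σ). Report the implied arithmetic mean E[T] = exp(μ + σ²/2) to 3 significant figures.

E[T] ≈ 105 ms

If T ~ Lognormal(μ,σ) then ln T ~ Normal(μ,σ), so the p-quantile of ln T is μ + z_p·σ.
ln(29.1) = 3.371 and ln(153) = 5.03; z_{0.04} = -1.751, z_{0.82} = 0.9154.
σ = (5.03 − 3.371)/(0.9154 − (-1.751)) = 0.623.
μ = 3.371 − (-1.751)·0.623 = 4.461.
E[T] = exp(μ + σ²/2) = exp(4.461 + 0.1938) = 105 ms.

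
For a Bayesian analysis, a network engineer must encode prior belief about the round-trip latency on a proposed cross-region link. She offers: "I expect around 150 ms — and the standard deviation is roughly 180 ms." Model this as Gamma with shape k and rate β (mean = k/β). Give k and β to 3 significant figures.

k ≈ 0.694, β ≈ 0.00463

For Gamma(k, rate β): mean = k/β, variance = k/β², so CV = 1/√k.
CV = SD/mean = 180/150 = 1.2, hence k = 1/CV² = 0.694.
Then β = k/mean = 0.694/150 = 0.00463.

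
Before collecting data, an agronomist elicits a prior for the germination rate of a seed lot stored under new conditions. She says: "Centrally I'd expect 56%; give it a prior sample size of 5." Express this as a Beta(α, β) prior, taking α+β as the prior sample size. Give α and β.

Under the effective-sample-size interpretation, Beta(α, β) has prior mean α/(α+β) and prior sample size α+β.
So α+β = 5 and α/(α+β) = 0.56, giving α = 0.56·5 = 2.8 and β = 5 − 2.8 = 2.2.

α = 2.8, β = 2.2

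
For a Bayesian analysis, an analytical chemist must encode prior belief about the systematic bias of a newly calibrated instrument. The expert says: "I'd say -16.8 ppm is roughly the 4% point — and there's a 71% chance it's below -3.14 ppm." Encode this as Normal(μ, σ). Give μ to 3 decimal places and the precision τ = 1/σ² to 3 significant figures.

μ = -6.421, τ = 0.0285

The p-quantile of Normal(μ,σ) is μ + z_p·σ, with z_{0.04} = -1.751 and z_{0.71} = 0.5534.
Eliminate σ: μ = (z₂·x₁ − z₁·x₂)/(z₂ − z₁) = (0.5534·-16.8 − (-1.751)·-3.14)/2.304 = -6.421.
Then σ = (x₂ − x₁)/(z₂ − z₁) = (-3.14 − -16.8)/2.304 = 5.929.
Precision τ = 1/σ² = 1/5.929² = 0.0285.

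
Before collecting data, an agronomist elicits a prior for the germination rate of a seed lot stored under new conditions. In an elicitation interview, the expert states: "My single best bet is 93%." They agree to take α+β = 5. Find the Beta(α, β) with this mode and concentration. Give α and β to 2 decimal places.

α = 3.79, β = 1.21

For α,β > 1 the Beta mode is (α−1)/(α+β−2). With α+β = 5, the mode is (α−1)/3.
Set (α−1)/3 = 0.93 → α = 1 + 0.93·3 = 3.79.
β = 5 − α = 1.21.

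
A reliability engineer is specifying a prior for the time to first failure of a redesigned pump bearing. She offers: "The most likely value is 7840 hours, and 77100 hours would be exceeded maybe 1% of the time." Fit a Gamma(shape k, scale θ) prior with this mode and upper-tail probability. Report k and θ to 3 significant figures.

Gamma(k,θ) with k>1 has mode (k−1)θ, so θ = 7840/(k−1).
Need P(X < 77100) = 0.99 with θ tied to k this way. Start at k = 2, θ = 7840: P(X<77100) ≈ 0.999.
Too high — lower k to spread out. Iterating converges to k ≈ 1.6.
Then θ = 7840/(1.6−1) ≈ 13100.

k ≈ 1.6, θ ≈ 13100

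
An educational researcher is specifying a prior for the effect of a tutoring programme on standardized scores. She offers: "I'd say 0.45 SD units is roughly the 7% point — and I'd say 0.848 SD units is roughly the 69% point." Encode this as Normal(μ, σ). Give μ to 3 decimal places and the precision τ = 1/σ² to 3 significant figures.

The p-quantile of Normal(μ,σ) is μ + z_p·σ, with z_{0.07} = -1.476 and z_{0.69} = 0.4959.
Eliminate σ: μ = (z₂·x₁ − z₁·x₂)/(z₂ − z₁) = (0.4959·0.45 − (-1.476)·0.848)/1.972 = 0.748.
Then σ = (x₂ − x₁)/(z₂ − z₁) = (0.848 − 0.45)/1.972 = 0.202.
Precision τ = 1/σ² = 1/0.2019² = 24.5.

μ = 0.748, τ = 24.5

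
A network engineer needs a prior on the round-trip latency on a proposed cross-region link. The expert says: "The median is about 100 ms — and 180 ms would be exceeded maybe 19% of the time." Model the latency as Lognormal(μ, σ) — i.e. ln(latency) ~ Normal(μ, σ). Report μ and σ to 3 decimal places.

If T ~ Lognormal(μ,σ) then ln T ~ Normal(μ,σ), so the p-quantile of ln T is μ + z_p·σ.
ln(100) = 4.605 and ln(180) = 5.193; z_{0.5} = 0, z_{0.81} = 0.8779.
σ = (5.193 − 4.605)/(0.8779 − (0)) = 0.670.
μ = 4.605 − (0)·0.670 = 4.605.

μ ≈ 4.605, σ ≈ 0.670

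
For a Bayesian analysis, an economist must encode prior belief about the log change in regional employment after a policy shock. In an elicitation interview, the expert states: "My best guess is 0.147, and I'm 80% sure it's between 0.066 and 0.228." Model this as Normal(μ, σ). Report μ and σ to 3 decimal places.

A symmetric 80% interval runs μ ± z·σ with z = 1.282.
Half-width = 0.081, so σ = 0.081/1.282 = 0.063.
μ is the stated best guess, 0.147.

μ = 0.147, σ = 0.063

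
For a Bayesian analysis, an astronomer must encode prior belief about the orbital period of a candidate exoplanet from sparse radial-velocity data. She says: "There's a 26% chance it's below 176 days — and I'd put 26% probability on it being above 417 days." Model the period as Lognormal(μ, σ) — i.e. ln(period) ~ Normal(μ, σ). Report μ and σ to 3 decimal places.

If T ~ Lognormal(μ,σ) then ln T ~ Normal(μ,σ), so the p-quantile of ln T is μ + z_p·σ.
ln(176) = 5.17 and ln(417) = 6.033; z_{0.26} = -0.6433, z_{0.74} = 0.6433.
σ = (6.033 − 5.17)/(0.6433 − (-0.6433)) = 0.670.
μ = 5.17 − (-0.6433)·0.670 = 5.602.

μ ≈ 5.602, σ ≈ 0.670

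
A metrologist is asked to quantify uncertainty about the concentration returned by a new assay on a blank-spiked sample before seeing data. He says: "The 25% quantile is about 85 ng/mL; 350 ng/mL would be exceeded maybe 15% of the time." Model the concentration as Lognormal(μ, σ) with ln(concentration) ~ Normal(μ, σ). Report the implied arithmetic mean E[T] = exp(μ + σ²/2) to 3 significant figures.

E[T] ≈ 209 ng/mL

If T ~ Lognormal(μ,σ) then ln T ~ Normal(μ,σ), so the p-quantile of ln T is μ + z_p·σ.
ln(85) = 4.443 and ln(350) = 5.858; z_{0.25} = -0.6745, z_{0.85} = 1.036.
σ = (5.858 − 4.443)/(1.036 − (-0.6745)) = 0.827.
μ = 4.443 − (-0.6745)·0.827 = 5.001.
E[T] = exp(μ + σ²/2) = exp(5.001 + 0.3421) = 209 ng/mL.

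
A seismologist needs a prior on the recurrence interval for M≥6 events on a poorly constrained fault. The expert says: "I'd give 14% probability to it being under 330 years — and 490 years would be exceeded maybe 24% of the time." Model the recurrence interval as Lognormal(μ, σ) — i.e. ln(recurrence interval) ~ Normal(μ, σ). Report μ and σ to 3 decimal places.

If T ~ Lognormal(μ,σ) then ln T ~ Normal(μ,σ), so the p-quantile of ln T is μ + z_p·σ.
ln(330) = 5.799 and ln(490) = 6.194; z_{0.14} = -1.08, z_{0.76} = 0.7063.
σ = (6.194 − 5.799)/(0.7063 − (-1.08)) = 0.221.
μ = 5.799 − (-1.08)·0.221 = 6.038.

μ ≈ 6.038, σ ≈ 0.221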